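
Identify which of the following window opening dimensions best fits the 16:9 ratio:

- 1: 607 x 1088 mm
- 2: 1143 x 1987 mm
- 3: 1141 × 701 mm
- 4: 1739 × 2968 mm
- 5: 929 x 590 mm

Ratios (long/short): 1 ≈ 1.792; 2 ≈ 1.738; 3 ≈ 1.628; 4 ≈ 1.707; 5 ≈ 1.575.
16:9 ≈ 1.778; option 1 is nearest (Δ 0.014).

1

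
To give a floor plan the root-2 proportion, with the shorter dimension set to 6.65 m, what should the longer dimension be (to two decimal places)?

root-2 ≈ 1.41421.
Longer side = 6.65 × 1.41421 ≈ 9.4045 → 9.40 m.

9.40 m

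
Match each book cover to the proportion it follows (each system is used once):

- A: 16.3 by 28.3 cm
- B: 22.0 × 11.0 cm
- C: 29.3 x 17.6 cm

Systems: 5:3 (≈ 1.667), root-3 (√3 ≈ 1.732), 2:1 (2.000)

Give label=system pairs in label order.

A=root-3, B=2:1, C=5:3

A = 28.3/16.3 ≈ 1.736 → root-3 (1.732)
B = 22.0/11.0 ≈ 2.000 → 2:1 (2.000)
C = 29.3/17.6 ≈ 1.665 → 5:3 (1.667)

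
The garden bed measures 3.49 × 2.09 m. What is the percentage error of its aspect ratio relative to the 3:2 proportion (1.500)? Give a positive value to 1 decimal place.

11.3%

Ratio = 3.49 / 2.09 ≈ 1.6699.
Ideal 3:2 = 1.5000. |1.6699 − 1.5000| / 1.5000 ≈ 11.33% → 11.3%.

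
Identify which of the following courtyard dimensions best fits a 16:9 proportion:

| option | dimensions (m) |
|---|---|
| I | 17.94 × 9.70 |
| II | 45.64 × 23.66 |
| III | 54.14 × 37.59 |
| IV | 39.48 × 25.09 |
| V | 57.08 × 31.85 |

V

Ratios (long/short): I ≈ 1.849; II ≈ 1.929; III ≈ 1.440; IV ≈ 1.574; V ≈ 1.792.
16:9 ≈ 1.778; option V is nearest (Δ 0.014).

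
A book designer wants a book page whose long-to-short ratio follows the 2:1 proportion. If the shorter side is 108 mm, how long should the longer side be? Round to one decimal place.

216.0 mm

2:1 = 2.00000.
Longer side = 108 × 2.00000 ≈ 216.000 → 216.0 mm.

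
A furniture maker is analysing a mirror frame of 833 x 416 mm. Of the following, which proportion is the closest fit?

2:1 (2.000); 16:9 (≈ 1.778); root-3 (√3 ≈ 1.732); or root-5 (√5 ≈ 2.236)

2:1

Ratio = 833 / 416 ≈ 2.002.
Distances: 2:1 2.000 (Δ 0.002); 16:9 1.778 (Δ 0.224); root-3 1.732 (Δ 0.270); root-5 2.236 (Δ 0.234).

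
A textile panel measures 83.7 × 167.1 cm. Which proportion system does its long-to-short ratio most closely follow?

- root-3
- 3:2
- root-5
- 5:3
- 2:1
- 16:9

2:1

167.1/83.7 ≈ 1.996. Nearest candidates are 2:1 (2.000, off by 0.004) and 16:9 (1.778, off by 0.218).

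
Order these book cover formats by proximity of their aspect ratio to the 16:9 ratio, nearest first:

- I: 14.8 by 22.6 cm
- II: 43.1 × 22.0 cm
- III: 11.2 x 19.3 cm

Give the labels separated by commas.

I: 22.6/14.8 ≈ 1.527 → |1.527 − 1.778| = 0.251
II: 43.1/22.0 ≈ 1.959 → |1.959 − 1.778| = 0.181
III: 19.3/11.2 ≈ 1.723 → |1.723 − 1.778| = 0.055

III, II, I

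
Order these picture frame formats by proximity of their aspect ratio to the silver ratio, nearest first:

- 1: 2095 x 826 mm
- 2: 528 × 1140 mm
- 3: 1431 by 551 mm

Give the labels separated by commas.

1, 3, 2

Ratios: 1 = 2095 / 826 ≈ 2.536; 2 = 1140 / 528 ≈ 2.159; 3 = 1431 / 551 ≈ 2.597.
|Δ from 2.414|: 1 0.122; 2 0.255; 3 0.183.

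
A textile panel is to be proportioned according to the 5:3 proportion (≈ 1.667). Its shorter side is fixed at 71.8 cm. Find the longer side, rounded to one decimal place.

119.7 cm

5:3 ≈ 1.66667.
Longer side = 71.8 × 1.66667 ≈ 119.667 → 119.7 cm.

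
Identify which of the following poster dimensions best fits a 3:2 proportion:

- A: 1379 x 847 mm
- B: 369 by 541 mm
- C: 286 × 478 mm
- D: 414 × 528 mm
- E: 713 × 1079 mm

E

Ratios (long/short): A ≈ 1.628; B ≈ 1.466; C ≈ 1.671; D ≈ 1.275; E ≈ 1.513.
3:2 ≈ 1.500; option E is nearest (Δ 0.013).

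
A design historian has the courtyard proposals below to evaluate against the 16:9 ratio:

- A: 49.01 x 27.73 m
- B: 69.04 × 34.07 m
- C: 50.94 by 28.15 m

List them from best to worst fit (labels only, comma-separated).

A, C, B

A: 49.01/27.73 ≈ 1.767 → |1.767 − 1.778| = 0.011
B: 69.04/34.07 ≈ 2.026 → |2.026 − 1.778| = 0.248
C: 50.94/28.15 ≈ 1.810 → |1.810 − 1.778| = 0.032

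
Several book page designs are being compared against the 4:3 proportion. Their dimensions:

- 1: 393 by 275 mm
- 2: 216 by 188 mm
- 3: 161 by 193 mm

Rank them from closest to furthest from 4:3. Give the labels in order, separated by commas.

1: 393/275 ≈ 1.429 → |1.429 − 1.333| = 0.096
2: 216/188 ≈ 1.149 → |1.149 − 1.333| = 0.184
3: 193/161 ≈ 1.199 → |1.199 − 1.333| = 0.134

1, 3, 2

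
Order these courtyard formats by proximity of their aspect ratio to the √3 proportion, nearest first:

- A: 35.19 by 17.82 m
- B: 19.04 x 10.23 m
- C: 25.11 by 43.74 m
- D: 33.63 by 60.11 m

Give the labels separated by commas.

C, D, B, A

Ratios: A = 35.19 / 17.82 ≈ 1.975; B = 19.04 / 10.23 ≈ 1.861; C = 43.74 / 25.11 ≈ 1.742; D = 60.11 / 33.63 ≈ 1.787.
|Δ from 1.732|: A 0.243; B 0.129; C 0.010; D 0.055.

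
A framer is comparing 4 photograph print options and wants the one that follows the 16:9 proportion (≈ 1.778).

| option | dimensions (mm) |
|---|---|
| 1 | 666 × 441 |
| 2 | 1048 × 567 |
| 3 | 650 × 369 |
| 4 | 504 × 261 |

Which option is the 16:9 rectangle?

3

Target 16:9 ≈ 1.778.
1: 1.510 (Δ0.268)  2: 1.848 (Δ0.070)  3: 1.762 (Δ0.016)  4: 1.931 (Δ0.153)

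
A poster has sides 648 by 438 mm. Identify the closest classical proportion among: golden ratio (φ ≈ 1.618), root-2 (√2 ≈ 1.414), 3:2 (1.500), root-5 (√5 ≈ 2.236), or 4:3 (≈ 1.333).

3:2

648/438 ≈ 1.479. Nearest candidates are 3:2 (1.500, off by 0.021) and root-2 (1.414, off by 0.065).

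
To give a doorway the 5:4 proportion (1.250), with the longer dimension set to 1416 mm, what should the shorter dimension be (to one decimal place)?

1132.8 mm

5:4 = 1.25000.
Shorter side = 1416 ÷ 1.25000 ≈ 1132.800 → 1132.8 mm.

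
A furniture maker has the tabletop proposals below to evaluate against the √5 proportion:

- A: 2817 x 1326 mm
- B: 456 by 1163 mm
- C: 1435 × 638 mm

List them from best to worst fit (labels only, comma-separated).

C, A, B

Ratios: A = 2817 / 1326 ≈ 2.124; B = 1163 / 456 ≈ 2.550; C = 1435 / 638 ≈ 2.249.
|Δ from 2.236|: A 0.112; B 0.314; C 0.013.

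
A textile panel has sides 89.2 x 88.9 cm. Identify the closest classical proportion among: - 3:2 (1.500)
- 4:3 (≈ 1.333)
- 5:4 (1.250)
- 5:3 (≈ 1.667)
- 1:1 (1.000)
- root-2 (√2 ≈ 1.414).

1:1

Ratio = 89.2 / 88.9 ≈ 1.003.
Distances: 3:2 1.500 (Δ 0.497); 4:3 1.333 (Δ 0.330); 5:4 1.250 (Δ 0.247); 5:3 1.667 (Δ 0.664); 1:1 1.000 (Δ 0.003); root-2 1.414 (Δ 0.411).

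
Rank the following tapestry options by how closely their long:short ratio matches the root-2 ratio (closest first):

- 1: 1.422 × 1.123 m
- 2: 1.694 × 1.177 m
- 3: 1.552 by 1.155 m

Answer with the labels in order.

2, 3, 1

1: 1.422/1.123 ≈ 1.266 → |1.266 − 1.414| = 0.148
2: 1.694/1.177 ≈ 1.439 → |1.439 − 1.414| = 0.025
3: 1.552/1.155 ≈ 1.344 → |1.344 − 1.414| = 0.070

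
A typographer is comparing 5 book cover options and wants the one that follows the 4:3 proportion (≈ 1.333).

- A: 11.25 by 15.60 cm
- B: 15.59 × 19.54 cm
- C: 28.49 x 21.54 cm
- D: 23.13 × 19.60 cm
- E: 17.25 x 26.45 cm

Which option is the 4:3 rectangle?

Target 4:3 ≈ 1.333.
A: 1.387 (Δ0.054)  B: 1.253 (Δ0.080)  C: 1.323 (Δ0.010)  D: 1.180 (Δ0.153)  E: 1.533 (Δ0.200)

C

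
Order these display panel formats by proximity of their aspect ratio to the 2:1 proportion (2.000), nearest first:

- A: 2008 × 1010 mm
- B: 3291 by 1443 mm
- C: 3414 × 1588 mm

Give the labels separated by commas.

A, C, B

Ratios: A = 2008 / 1010 ≈ 1.988; B = 3291 / 1443 ≈ 2.281; C = 3414 / 1588 ≈ 2.150.
|Δ from 2.000|: A 0.012; B 0.281; C 0.150.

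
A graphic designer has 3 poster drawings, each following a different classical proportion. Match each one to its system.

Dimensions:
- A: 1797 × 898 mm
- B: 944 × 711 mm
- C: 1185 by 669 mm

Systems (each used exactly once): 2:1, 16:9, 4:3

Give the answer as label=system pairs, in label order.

A=2:1, B=4:3, C=16:9

Ratios: A ≈ 2.001; B ≈ 1.328; C ≈ 1.771.
Targets: 2:1 ≈ 2.000; 16:9 ≈ 1.778; 4:3 ≈ 1.333.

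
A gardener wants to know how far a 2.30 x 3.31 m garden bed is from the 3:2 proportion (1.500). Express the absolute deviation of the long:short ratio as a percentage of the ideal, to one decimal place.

4.1%

Ratio = 3.31 / 2.30 ≈ 1.4391.
Ideal 3:2 = 1.5000. |1.4391 − 1.5000| / 1.5000 ≈ 4.06% → 4.1%.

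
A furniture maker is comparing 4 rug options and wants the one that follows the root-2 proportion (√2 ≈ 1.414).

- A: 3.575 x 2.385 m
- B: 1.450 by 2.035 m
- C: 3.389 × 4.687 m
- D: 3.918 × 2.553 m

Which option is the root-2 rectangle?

B

Ratios (long/short): A ≈ 1.499; B ≈ 1.403; C ≈ 1.383; D ≈ 1.535.
root-2 ≈ 1.414; option B is nearest (Δ 0.011).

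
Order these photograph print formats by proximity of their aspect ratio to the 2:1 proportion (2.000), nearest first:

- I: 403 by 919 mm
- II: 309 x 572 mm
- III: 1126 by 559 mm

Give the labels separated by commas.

Ratios: I = 919 / 403 ≈ 2.280; II = 572 / 309 ≈ 1.851; III = 1126 / 559 ≈ 2.014.
|Δ from 2.000|: I 0.280; II 0.149; III 0.014.

III, II, I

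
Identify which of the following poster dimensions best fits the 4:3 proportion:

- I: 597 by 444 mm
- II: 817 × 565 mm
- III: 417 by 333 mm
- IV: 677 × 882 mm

Ratios (long/short): I ≈ 1.345; II ≈ 1.446; III ≈ 1.252; IV ≈ 1.303.
4:3 ≈ 1.333; option I is nearest (Δ 0.012).

I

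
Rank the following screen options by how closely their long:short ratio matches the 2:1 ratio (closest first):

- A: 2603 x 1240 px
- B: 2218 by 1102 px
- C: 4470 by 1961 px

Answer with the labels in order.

B, A, C

Ratios: A = 2603 / 1240 ≈ 2.099; B = 2218 / 1102 ≈ 2.013; C = 4470 / 1961 ≈ 2.279.
|Δ from 2.000|: A 0.099; B 0.013; C 0.279.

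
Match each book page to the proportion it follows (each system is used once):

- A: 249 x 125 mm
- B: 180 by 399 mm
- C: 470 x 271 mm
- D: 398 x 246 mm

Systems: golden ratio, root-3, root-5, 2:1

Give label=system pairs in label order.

A = 249/125 ≈ 1.992 → 2:1 (2.000)
B = 399/180 ≈ 2.217 → root-5 (2.236)
C = 470/271 ≈ 1.734 → root-3 (1.732)
D = 398/246 ≈ 1.618 → golden ratio (1.618)

A=2:1, B=root-5, C=root-3, D=golden ratio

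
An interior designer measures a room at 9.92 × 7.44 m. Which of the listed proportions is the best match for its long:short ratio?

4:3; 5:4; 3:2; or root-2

4:3

9.92/7.44 ≈ 1.333. Nearest candidates are 4:3 (1.333, off by 0.000) and root-2 (1.414, off by 0.081).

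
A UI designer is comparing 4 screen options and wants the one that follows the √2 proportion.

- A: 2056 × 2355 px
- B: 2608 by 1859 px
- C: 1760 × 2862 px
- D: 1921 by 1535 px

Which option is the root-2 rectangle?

B

Ratios (long/short): A ≈ 1.145; B ≈ 1.403; C ≈ 1.626; D ≈ 1.251.
root-2 ≈ 1.414; option B is nearest (Δ 0.011).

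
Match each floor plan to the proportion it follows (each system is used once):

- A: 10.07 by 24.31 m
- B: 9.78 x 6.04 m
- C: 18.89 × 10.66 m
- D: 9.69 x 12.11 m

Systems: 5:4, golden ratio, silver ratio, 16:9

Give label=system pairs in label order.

A = 24.31/10.07 ≈ 2.414 → silver ratio (2.414)
B = 9.78/6.04 ≈ 1.619 → golden ratio (1.618)
C = 18.89/10.66 ≈ 1.772 → 16:9 (1.778)
D = 12.11/9.69 ≈ 1.250 → 5:4 (1.250)

A=silver ratio, B=golden ratio, C=16:9, D=5:4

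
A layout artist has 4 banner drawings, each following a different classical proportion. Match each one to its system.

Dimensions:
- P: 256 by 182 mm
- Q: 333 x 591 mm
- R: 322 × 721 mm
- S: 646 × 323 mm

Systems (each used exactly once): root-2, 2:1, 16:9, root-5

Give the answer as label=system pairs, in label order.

P = 256/182 ≈ 1.407 → root-2 (1.414)
Q = 591/333 ≈ 1.775 → 16:9 (1.778)
R = 721/322 ≈ 2.239 → root-5 (2.236)
S = 646/323 ≈ 2.000 → 2:1 (2.000)

P=root-2, Q=16:9, R=root-5, S=2:1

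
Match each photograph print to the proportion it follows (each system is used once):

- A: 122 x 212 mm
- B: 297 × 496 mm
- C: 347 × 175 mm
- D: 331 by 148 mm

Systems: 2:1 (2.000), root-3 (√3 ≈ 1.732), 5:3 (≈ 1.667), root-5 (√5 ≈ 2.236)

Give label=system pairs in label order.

Ratios: A ≈ 1.738; B ≈ 1.670; C ≈ 1.983; D ≈ 2.236.
Targets: 2:1 ≈ 2.000; root-3 ≈ 1.732; 5:3 ≈ 1.667; root-5 ≈ 2.236.

A=root-3, B=5:3, C=2:1, D=root-5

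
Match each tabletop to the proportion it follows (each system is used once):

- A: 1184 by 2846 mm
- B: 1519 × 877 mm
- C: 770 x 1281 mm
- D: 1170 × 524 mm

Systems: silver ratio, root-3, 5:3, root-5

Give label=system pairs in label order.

A=silver ratio, B=root-3, C=5:3, D=root-5

Ratios: A ≈ 2.404; B ≈ 1.732; C ≈ 1.664; D ≈ 2.233.
Targets: silver ratio ≈ 2.414; root-3 ≈ 1.732; 5:3 ≈ 1.667; root-5 ≈ 2.236.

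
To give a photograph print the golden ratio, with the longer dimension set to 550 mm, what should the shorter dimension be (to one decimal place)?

golden ratio ≈ 1.61803.
Shorter side = 550 ÷ 1.61803 ≈ 339.920 → 339.9 mm.

339.9 mm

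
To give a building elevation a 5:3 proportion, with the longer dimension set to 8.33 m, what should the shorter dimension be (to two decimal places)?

5.00 m

5:3 ≈ 1.66667.
Shorter side = 8.33 ÷ 1.66667 ≈ 4.9980 → 5.00 m.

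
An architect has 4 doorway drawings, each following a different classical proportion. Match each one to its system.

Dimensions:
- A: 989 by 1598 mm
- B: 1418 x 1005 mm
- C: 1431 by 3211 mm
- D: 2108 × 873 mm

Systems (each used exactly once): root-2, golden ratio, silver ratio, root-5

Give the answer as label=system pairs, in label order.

Ratios: A ≈ 1.616; B ≈ 1.411; C ≈ 2.244; D ≈ 2.415.
Targets: root-2 ≈ 1.414; golden ratio ≈ 1.618; silver ratio ≈ 2.414; root-5 ≈ 2.236.

A=golden ratio, B=root-2, C=root-5, D=silver ratio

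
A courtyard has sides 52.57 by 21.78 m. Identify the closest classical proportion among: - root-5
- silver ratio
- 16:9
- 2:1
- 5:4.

Ratio = 52.57 / 21.78 ≈ 2.414.
Distances: root-5 2.236 (Δ 0.178); silver ratio 2.414 (Δ 0.000); 16:9 1.778 (Δ 0.636); 2:1 2.000 (Δ 0.414); 5:4 1.250 (Δ 1.164).

silver ratio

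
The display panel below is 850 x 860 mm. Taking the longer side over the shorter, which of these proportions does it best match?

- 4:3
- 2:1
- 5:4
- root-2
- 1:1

1:1

860/850 ≈ 1.012. Nearest candidates are 1:1 (1.000, off by 0.012) and 5:4 (1.250, off by 0.238).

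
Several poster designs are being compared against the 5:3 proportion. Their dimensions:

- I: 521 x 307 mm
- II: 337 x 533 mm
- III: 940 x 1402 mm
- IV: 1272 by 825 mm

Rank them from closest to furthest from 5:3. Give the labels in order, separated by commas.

I, II, IV, III

I: 521/307 ≈ 1.697 → |1.697 − 1.667| = 0.030
II: 533/337 ≈ 1.582 → |1.582 − 1.667| = 0.085
III: 1402/940 ≈ 1.491 → |1.491 − 1.667| = 0.176
IV: 1272/825 ≈ 1.542 → |1.542 − 1.667| = 0.125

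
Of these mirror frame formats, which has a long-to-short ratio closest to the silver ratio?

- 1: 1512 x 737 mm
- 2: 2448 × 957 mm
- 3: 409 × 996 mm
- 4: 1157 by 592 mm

Ratios (long/short): 1 ≈ 2.052; 2 ≈ 2.558; 3 ≈ 2.435; 4 ≈ 1.954.
silver ratio ≈ 2.414; option 3 is nearest (Δ 0.021).

3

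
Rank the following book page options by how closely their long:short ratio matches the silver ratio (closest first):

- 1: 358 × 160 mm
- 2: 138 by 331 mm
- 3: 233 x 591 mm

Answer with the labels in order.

2, 3, 1

Ratios: 1 = 358 / 160 ≈ 2.237; 2 = 331 / 138 ≈ 2.399; 3 = 591 / 233 ≈ 2.536.
|Δ from 2.414|: 1 0.177; 2 0.015; 3 0.122.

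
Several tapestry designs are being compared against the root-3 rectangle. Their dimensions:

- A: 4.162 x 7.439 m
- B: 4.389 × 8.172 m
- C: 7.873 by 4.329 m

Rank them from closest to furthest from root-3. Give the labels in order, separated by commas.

A, C, B

A: 7.439/4.162 ≈ 1.787 → |1.787 − 1.732| = 0.055
B: 8.172/4.389 ≈ 1.862 → |1.862 − 1.732| = 0.130
C: 7.873/4.329 ≈ 1.819 → |1.819 − 1.732| = 0.087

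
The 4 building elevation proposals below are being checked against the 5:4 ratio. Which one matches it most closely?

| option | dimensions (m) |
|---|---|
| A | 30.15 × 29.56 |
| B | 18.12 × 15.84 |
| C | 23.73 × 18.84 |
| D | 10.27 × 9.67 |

Target 5:4 ≈ 1.250.
A: 1.020 (Δ0.230)  B: 1.144 (Δ0.106)  C: 1.260 (Δ0.010)  D: 1.062 (Δ0.188)

C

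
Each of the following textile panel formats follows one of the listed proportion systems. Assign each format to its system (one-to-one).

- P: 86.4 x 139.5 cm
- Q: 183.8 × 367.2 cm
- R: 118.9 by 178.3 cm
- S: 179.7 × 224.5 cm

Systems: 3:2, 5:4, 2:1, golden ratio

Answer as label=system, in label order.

Ratios: P ≈ 1.615; Q ≈ 1.998; R ≈ 1.500; S ≈ 1.249.
Targets: 3:2 ≈ 1.500; 5:4 ≈ 1.250; 2:1 ≈ 2.000; golden ratio ≈ 1.618.

P=golden ratio, Q=2:1, R=3:2, S=5:4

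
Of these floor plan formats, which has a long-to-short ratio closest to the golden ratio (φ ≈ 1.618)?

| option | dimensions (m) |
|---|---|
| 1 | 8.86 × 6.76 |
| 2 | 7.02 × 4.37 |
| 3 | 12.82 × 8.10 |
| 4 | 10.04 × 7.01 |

Ratios (long/short): 1 ≈ 1.311; 2 ≈ 1.606; 3 ≈ 1.583; 4 ≈ 1.432.
golden ratio ≈ 1.618; option 2 is nearest (Δ 0.012).

2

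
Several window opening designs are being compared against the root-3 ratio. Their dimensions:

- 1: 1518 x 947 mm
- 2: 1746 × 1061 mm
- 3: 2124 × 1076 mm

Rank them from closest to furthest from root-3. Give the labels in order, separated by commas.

2, 1, 3

1: 1518/947 ≈ 1.603 → |1.603 − 1.732| = 0.129
2: 1746/1061 ≈ 1.646 → |1.646 − 1.732| = 0.086
3: 2124/1076 ≈ 1.974 → |1.974 − 1.732| = 0.242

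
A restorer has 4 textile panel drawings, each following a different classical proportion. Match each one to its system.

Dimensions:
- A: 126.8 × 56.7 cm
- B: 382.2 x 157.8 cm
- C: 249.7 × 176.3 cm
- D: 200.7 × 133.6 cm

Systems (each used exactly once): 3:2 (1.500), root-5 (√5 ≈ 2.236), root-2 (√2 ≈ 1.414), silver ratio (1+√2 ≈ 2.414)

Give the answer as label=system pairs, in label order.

Ratios: A ≈ 2.236; B ≈ 2.422; C ≈ 1.416; D ≈ 1.502.
Targets: 3:2 ≈ 1.500; root-5 ≈ 2.236; root-2 ≈ 1.414; silver ratio ≈ 2.414.

A=root-5, B=silver ratio, C=root-2, D=3:2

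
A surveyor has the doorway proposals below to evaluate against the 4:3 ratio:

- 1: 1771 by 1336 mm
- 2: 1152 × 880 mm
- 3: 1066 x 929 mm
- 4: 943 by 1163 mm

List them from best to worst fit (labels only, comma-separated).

Ratios: 1 = 1771 / 1336 ≈ 1.326; 2 = 1152 / 880 ≈ 1.309; 3 = 1066 / 929 ≈ 1.147; 4 = 1163 / 943 ≈ 1.233.
|Δ from 1.333|: 1 0.007; 2 0.024; 3 0.186; 4 0.100.

1, 2, 4, 3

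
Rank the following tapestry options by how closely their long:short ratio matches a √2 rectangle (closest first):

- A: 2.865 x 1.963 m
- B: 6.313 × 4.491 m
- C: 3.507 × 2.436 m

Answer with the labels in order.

Ratios: A = 2.865 / 1.963 ≈ 1.460; B = 6.313 / 4.491 ≈ 1.406; C = 3.507 / 2.436 ≈ 1.440.
|Δ from 1.414|: A 0.046; B 0.008; C 0.026.

B, C, A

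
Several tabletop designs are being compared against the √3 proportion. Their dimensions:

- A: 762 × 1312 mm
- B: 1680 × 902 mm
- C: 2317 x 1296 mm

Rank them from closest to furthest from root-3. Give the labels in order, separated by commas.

Ratios: A = 1312 / 762 ≈ 1.722; B = 1680 / 902 ≈ 1.863; C = 2317 / 1296 ≈ 1.788.
|Δ from 1.732|: A 0.010; B 0.131; C 0.056.

A, C, B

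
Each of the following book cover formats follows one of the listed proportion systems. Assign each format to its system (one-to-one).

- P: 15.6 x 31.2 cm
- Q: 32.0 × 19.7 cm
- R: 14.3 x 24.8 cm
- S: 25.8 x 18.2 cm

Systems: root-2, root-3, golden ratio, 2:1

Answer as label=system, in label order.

P = 31.2/15.6 ≈ 2.000 → 2:1 (2.000)
Q = 32.0/19.7 ≈ 1.624 → golden ratio (1.618)
R = 24.8/14.3 ≈ 1.734 → root-3 (1.732)
S = 25.8/18.2 ≈ 1.418 → root-2 (1.414)

P=2:1, Q=golden ratio, R=root-3, S=root-2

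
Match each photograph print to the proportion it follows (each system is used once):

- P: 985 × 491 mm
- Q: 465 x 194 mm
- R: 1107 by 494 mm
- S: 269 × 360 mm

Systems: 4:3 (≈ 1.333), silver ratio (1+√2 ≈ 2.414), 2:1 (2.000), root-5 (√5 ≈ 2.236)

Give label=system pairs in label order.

P=2:1, Q=silver ratio, R=root-5, S=4:3

P = 985/491 ≈ 2.006 → 2:1 (2.000)
Q = 465/194 ≈ 2.397 → silver ratio (2.414)
R = 1107/494 ≈ 2.241 → root-5 (2.236)
S = 360/269 ≈ 1.338 → 4:3 (1.333)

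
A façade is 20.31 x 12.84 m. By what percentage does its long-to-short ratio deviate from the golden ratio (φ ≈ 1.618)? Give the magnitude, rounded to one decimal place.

Ratio = 20.31 / 12.84 ≈ 1.5818.
Ideal golden ratio ≈ 1.6180. |1.5818 − 1.6180| / 1.6180 ≈ 2.24% → 2.2%.

2.2%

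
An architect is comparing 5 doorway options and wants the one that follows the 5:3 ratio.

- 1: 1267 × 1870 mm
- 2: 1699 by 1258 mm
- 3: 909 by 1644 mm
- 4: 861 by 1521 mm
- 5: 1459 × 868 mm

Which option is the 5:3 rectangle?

5

Ratios (long/short): 1 ≈ 1.476; 2 ≈ 1.351; 3 ≈ 1.809; 4 ≈ 1.767; 5 ≈ 1.681.
5:3 ≈ 1.667; option 5 is nearest (Δ 0.014).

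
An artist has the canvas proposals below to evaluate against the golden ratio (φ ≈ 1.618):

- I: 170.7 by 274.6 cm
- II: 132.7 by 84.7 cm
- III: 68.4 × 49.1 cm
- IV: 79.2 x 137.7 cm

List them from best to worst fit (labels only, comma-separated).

I: 274.6/170.7 ≈ 1.609 → |1.609 − 1.618| = 0.009
II: 132.7/84.7 ≈ 1.567 → |1.567 − 1.618| = 0.051
III: 68.4/49.1 ≈ 1.393 → |1.393 − 1.618| = 0.225
IV: 137.7/79.2 ≈ 1.739 → |1.739 − 1.618| = 0.121

I, II, IV, III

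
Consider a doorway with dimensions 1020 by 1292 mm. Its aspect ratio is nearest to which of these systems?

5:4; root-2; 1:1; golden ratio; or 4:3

Ratio = 1292 / 1020 ≈ 1.267.
Distances: 5:4 1.250 (Δ 0.017); root-2 1.414 (Δ 0.147); 1:1 1.000 (Δ 0.267); golden ratio 1.618 (Δ 0.351); 4:3 1.333 (Δ 0.066).

5:4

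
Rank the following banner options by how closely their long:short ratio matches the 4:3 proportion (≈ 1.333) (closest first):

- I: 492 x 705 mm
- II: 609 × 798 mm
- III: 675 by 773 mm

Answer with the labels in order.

I: 705/492 ≈ 1.433 → |1.433 − 1.333| = 0.100
II: 798/609 ≈ 1.310 → |1.310 − 1.333| = 0.023
III: 773/675 ≈ 1.145 → |1.145 − 1.333| = 0.188

II, I, III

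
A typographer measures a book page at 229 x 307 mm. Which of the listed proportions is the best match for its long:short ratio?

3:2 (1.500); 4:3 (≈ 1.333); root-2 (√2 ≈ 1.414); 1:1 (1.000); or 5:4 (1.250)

Ratio = 307 / 229 ≈ 1.341.
Distances: 3:2 1.500 (Δ 0.159); 4:3 1.333 (Δ 0.008); root-2 1.414 (Δ 0.073); 1:1 1.000 (Δ 0.341); 5:4 1.250 (Δ 0.091).

4:3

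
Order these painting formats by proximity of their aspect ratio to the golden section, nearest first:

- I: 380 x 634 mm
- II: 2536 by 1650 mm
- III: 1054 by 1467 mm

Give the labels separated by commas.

I, II, III

Ratios: I = 634 / 380 ≈ 1.668; II = 2536 / 1650 ≈ 1.537; III = 1467 / 1054 ≈ 1.392.
|Δ from 1.618|: I 0.050; II 0.081; III 0.226.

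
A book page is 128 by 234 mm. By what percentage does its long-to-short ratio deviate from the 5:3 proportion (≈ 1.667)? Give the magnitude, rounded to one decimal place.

Ratio = 234 / 128 ≈ 1.8281.
Ideal 5:3 ≈ 1.6667. |1.8281 − 1.6667| / 1.6667 ≈ 9.68% → 9.7%.

9.7%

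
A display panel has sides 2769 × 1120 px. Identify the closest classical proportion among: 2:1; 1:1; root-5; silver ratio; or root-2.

Ratio = 2769 / 1120 ≈ 2.472.
Distances: 2:1 2.000 (Δ 0.472); 1:1 1.000 (Δ 1.472); root-5 2.236 (Δ 0.236); silver ratio 2.414 (Δ 0.058); root-2 1.414 (Δ 1.058).

silver ratio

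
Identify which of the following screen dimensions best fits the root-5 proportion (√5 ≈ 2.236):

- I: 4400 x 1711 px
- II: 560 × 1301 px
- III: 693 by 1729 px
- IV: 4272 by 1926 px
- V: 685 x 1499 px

Target root-5 ≈ 2.236.
I: 2.572 (Δ0.336)  II: 2.323 (Δ0.087)  III: 2.495 (Δ0.259)  IV: 2.218 (Δ0.018)  V: 2.188 (Δ0.048)

IV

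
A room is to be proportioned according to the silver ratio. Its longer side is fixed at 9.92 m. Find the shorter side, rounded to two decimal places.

silver ratio ≈ 2.41421.
Shorter side = 9.92 ÷ 2.41421 ≈ 4.1090 → 4.11 m.

4.11 m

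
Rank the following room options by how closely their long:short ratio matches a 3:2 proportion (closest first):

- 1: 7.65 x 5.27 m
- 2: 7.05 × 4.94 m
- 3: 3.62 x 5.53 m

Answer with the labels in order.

3, 1, 2

1: 7.65/5.27 ≈ 1.452 → |1.452 − 1.500| = 0.048
2: 7.05/4.94 ≈ 1.427 → |1.427 − 1.500| = 0.073
3: 5.53/3.62 ≈ 1.528 → |1.528 − 1.500| = 0.028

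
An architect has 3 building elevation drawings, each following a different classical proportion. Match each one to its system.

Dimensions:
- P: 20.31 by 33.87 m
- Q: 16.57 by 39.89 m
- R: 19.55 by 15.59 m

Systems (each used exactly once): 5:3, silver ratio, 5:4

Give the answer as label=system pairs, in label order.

P=5:3, Q=silver ratio, R=5:4

Ratios: P ≈ 1.668; Q ≈ 2.407; R ≈ 1.254.
Targets: 5:3 ≈ 1.667; silver ratio ≈ 2.414; 5:4 ≈ 1.250.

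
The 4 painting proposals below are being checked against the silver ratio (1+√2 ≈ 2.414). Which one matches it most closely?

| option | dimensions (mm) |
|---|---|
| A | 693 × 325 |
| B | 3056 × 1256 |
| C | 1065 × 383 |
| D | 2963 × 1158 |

B

Ratios (long/short): A ≈ 2.132; B ≈ 2.433; C ≈ 2.781; D ≈ 2.559.
silver ratio ≈ 2.414; option B is nearest (Δ 0.019).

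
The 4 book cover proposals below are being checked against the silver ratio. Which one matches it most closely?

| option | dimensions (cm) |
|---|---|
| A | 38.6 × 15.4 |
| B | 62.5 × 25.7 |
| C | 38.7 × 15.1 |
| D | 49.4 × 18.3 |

B

Target silver ratio ≈ 2.414.
A: 2.506 (Δ0.092)  B: 2.432 (Δ0.018)  C: 2.563 (Δ0.149)  D: 2.699 (Δ0.285)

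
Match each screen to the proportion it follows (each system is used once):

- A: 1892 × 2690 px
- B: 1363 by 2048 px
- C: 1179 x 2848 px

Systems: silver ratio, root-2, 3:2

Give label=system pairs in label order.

Ratios: A ≈ 1.422; B ≈ 1.503; C ≈ 2.416.
Targets: silver ratio ≈ 2.414; root-2 ≈ 1.414; 3:2 ≈ 1.500.

A=root-2, B=3:2, C=silver ratio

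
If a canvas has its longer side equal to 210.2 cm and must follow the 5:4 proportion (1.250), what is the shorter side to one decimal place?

168.2 cm

5:4 = 1.25000.
Shorter side = 210.2 ÷ 1.25000 ≈ 168.160 → 168.2 cm.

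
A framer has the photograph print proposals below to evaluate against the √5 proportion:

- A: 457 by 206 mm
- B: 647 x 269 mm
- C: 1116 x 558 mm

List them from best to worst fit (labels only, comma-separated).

A, B, C

A: 457/206 ≈ 2.218 → |2.218 − 2.236| = 0.018
B: 647/269 ≈ 2.405 → |2.405 − 2.236| = 0.169
C: 1116/558 ≈ 2.000 → |2.000 − 2.236| = 0.236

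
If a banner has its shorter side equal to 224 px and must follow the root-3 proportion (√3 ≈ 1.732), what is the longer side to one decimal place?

root-3 ≈ 1.73205.
Longer side = 224 × 1.73205 ≈ 387.979 → 388.0 px.

388.0 px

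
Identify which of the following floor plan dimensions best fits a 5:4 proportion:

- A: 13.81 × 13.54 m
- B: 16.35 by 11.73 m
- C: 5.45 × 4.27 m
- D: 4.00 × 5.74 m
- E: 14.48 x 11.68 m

E

Ratios (long/short): A ≈ 1.020; B ≈ 1.394; C ≈ 1.276; D ≈ 1.435; E ≈ 1.240.
5:4 ≈ 1.250; option E is nearest (Δ 0.010).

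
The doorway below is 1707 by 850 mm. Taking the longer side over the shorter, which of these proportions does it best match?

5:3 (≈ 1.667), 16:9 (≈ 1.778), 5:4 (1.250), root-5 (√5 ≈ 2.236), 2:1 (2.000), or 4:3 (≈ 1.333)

2:1

1707/850 ≈ 2.008. Nearest candidates are 2:1 (2.000, off by 0.008) and root-5 (2.236, off by 0.228).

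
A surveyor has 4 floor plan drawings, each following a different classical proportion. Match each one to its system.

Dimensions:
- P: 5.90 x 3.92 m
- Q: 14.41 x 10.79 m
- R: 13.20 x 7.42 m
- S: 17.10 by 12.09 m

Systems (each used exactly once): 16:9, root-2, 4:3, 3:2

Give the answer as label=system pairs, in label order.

P = 5.90/3.92 ≈ 1.505 → 3:2 (1.500)
Q = 14.41/10.79 ≈ 1.335 → 4:3 (1.333)
R = 13.20/7.42 ≈ 1.779 → 16:9 (1.778)
S = 17.10/12.09 ≈ 1.414 → root-2 (1.414)

P=3:2, Q=4:3, R=16:9, S=root-2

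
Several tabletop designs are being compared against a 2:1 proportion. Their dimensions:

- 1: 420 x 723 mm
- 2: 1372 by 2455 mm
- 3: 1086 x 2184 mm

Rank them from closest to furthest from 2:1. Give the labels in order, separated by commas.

Ratios: 1 = 723 / 420 ≈ 1.721; 2 = 2455 / 1372 ≈ 1.789; 3 = 2184 / 1086 ≈ 2.011.
|Δ from 2.000|: 1 0.279; 2 0.211; 3 0.011.

3, 2, 1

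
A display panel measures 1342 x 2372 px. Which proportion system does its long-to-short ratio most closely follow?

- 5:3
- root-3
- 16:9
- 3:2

2372/1342 ≈ 1.768. Nearest candidates are 16:9 (1.778, off by 0.010) and root-3 (1.732, off by 0.036).

16:9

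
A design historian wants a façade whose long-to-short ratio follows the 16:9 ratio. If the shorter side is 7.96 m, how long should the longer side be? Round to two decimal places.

16:9 ≈ 1.77778.
Longer side = 7.96 × 1.77778 ≈ 14.1511 → 14.15 m.

14.15 m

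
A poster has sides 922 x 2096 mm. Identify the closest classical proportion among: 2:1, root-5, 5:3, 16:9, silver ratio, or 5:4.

Ratio = 2096 / 922 ≈ 2.273.
Distances: 2:1 2.000 (Δ 0.273); root-5 2.236 (Δ 0.037); 5:3 1.667 (Δ 0.606); 16:9 1.778 (Δ 0.495); silver ratio 2.414 (Δ 0.141); 5:4 1.250 (Δ 1.023).

root-5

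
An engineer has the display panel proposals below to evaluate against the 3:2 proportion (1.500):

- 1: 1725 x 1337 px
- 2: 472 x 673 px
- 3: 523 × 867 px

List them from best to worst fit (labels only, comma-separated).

2, 3, 1

1: 1725/1337 ≈ 1.290 → |1.290 − 1.500| = 0.210
2: 673/472 ≈ 1.426 → |1.426 − 1.500| = 0.074
3: 867/523 ≈ 1.658 → |1.658 − 1.500| = 0.158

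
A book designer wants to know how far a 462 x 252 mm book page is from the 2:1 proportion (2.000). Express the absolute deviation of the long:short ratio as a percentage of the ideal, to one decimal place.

Ratio = 462 / 252 ≈ 1.8333.
Ideal 2:1 = 2.0000. |1.8333 − 2.0000| / 2.0000 ≈ 8.34% → 8.3%.

8.3%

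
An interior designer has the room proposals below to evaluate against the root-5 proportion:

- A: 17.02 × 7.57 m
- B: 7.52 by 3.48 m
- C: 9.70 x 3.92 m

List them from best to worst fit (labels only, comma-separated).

A, B, C

A: 17.02/7.57 ≈ 2.248 → |2.248 − 2.236| = 0.012
B: 7.52/3.48 ≈ 2.161 → |2.161 − 2.236| = 0.075
C: 9.70/3.92 ≈ 2.474 → |2.474 − 2.236| = 0.238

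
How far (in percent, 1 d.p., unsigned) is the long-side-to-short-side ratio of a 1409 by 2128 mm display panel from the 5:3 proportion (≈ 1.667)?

9.4%

Ratio = 2128 / 1409 ≈ 1.5103.
Ideal 5:3 ≈ 1.6667. |1.5103 − 1.6667| / 1.6667 ≈ 9.38% → 9.4%.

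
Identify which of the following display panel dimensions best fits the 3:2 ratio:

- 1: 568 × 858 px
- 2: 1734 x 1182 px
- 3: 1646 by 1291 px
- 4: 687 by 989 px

1

Target 3:2 ≈ 1.500.
1: 1.511 (Δ0.011)  2: 1.467 (Δ0.033)  3: 1.275 (Δ0.225)  4: 1.440 (Δ0.060)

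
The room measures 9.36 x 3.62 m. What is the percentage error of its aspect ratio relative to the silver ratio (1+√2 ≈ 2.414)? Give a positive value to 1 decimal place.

7.1%

Ratio = 9.36 / 3.62 ≈ 2.5856.
Ideal silver ratio ≈ 2.4142. |2.5856 − 2.4142| / 2.4142 ≈ 7.10% → 7.1%.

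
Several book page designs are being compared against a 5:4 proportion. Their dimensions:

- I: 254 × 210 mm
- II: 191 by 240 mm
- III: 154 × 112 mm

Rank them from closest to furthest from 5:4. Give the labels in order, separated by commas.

I: 254/210 ≈ 1.210 → |1.210 − 1.250| = 0.040
II: 240/191 ≈ 1.257 → |1.257 − 1.250| = 0.007
III: 154/112 ≈ 1.375 → |1.375 − 1.250| = 0.125

II, I, III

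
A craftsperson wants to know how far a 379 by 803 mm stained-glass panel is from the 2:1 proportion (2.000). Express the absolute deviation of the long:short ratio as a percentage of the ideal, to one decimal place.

Ratio = 803 / 379 ≈ 2.1187.
Ideal 2:1 = 2.0000. |2.1187 − 2.0000| / 2.0000 ≈ 5.94% → 5.9%.

5.9%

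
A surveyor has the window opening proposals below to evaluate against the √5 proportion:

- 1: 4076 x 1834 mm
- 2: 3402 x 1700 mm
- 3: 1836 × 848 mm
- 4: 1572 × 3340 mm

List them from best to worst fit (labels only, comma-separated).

1, 3, 4, 2

Ratios: 1 = 4076 / 1834 ≈ 2.222; 2 = 3402 / 1700 ≈ 2.001; 3 = 1836 / 848 ≈ 2.165; 4 = 3340 / 1572 ≈ 2.125.
|Δ from 2.236|: 1 0.014; 2 0.235; 3 0.071; 4 0.111.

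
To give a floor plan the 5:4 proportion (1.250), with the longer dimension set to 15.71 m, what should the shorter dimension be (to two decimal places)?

12.57 m

5:4 = 1.25000.
Shorter side = 15.71 ÷ 1.25000 ≈ 12.5680 → 12.57 m.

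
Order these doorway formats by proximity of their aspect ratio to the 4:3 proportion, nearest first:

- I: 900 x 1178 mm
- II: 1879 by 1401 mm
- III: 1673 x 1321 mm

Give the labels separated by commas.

II, I, III

Ratios: I = 1178 / 900 ≈ 1.309; II = 1879 / 1401 ≈ 1.341; III = 1673 / 1321 ≈ 1.266.
|Δ from 1.333|: I 0.024; II 0.008; III 0.067.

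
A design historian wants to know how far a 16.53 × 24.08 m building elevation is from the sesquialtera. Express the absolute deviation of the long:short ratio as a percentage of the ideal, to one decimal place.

Ratio = 24.08 / 16.53 ≈ 1.4567.
Ideal 3:2 = 1.5000. |1.4567 − 1.5000| / 1.5000 ≈ 2.89% → 2.9%.

2.9%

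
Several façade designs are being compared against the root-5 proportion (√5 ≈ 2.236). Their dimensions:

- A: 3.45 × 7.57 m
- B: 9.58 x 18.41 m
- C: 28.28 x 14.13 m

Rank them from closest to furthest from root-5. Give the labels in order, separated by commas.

A, C, B

Ratios: A = 7.57 / 3.45 ≈ 2.194; B = 18.41 / 9.58 ≈ 1.922; C = 28.28 / 14.13 ≈ 2.001.
|Δ from 2.236|: A 0.042; B 0.314; C 0.235.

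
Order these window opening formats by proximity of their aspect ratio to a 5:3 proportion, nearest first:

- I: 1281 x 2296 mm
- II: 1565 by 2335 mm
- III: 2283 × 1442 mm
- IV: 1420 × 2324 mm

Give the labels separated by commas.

Ratios: I = 2296 / 1281 ≈ 1.792; II = 2335 / 1565 ≈ 1.492; III = 2283 / 1442 ≈ 1.583; IV = 2324 / 1420 ≈ 1.637.
|Δ from 1.667|: I 0.125; II 0.175; III 0.084; IV 0.030.

IV, III, I, II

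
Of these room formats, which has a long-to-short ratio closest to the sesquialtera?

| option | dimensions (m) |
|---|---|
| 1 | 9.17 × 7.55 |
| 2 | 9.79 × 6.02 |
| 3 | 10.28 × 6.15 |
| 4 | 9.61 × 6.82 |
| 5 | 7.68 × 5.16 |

5

Target 3:2 ≈ 1.500.
1: 1.215 (Δ0.285)  2: 1.626 (Δ0.126)  3: 1.672 (Δ0.172)  4: 1.409 (Δ0.091)  5: 1.488 (Δ0.012)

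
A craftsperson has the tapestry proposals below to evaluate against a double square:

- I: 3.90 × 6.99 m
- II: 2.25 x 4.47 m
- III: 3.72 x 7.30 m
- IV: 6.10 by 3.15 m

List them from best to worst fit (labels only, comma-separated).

II, III, IV, I

I: 6.99/3.90 ≈ 1.792 → |1.792 − 2.000| = 0.208
II: 4.47/2.25 ≈ 1.987 → |1.987 − 2.000| = 0.013
III: 7.30/3.72 ≈ 1.962 → |1.962 − 2.000| = 0.038
IV: 6.10/3.15 ≈ 1.937 → |1.937 − 2.000| = 0.063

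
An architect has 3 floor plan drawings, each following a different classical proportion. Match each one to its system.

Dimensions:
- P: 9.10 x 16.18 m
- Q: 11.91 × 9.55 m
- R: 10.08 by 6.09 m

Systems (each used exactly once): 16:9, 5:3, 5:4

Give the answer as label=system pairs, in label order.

P=16:9, Q=5:4, R=5:3

P = 16.18/9.10 ≈ 1.778 → 16:9 (1.778)
Q = 11.91/9.55 ≈ 1.247 → 5:4 (1.250)
R = 10.08/6.09 ≈ 1.655 → 5:3 (1.667)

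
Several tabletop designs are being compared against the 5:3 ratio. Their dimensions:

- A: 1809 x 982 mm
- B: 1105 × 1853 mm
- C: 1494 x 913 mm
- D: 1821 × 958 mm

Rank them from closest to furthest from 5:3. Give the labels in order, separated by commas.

Ratios: A = 1809 / 982 ≈ 1.842; B = 1853 / 1105 ≈ 1.677; C = 1494 / 913 ≈ 1.636; D = 1821 / 958 ≈ 1.901.
|Δ from 1.667|: A 0.175; B 0.010; C 0.031; D 0.234.

B, C, A, D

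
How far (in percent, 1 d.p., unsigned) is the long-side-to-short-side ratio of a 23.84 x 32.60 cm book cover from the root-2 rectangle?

Ratio = 32.60 / 23.84 ≈ 1.3674.
Ideal root-2 ≈ 1.4142. |1.3674 − 1.4142| / 1.4142 ≈ 3.31% → 3.3%.

3.3%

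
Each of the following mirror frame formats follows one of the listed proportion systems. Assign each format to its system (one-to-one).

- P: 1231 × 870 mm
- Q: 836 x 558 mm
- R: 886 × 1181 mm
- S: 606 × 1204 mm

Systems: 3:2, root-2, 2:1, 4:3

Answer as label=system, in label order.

P=root-2, Q=3:2, R=4:3, S=2:1

Ratios: P ≈ 1.415; Q ≈ 1.498; R ≈ 1.333; S ≈ 1.987.
Targets: 3:2 ≈ 1.500; root-2 ≈ 1.414; 2:1 ≈ 2.000; 4:3 ≈ 1.333.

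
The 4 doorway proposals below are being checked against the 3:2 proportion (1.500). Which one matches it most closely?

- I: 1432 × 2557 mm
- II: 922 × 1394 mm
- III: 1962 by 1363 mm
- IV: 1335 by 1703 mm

II

Target 3:2 ≈ 1.500.
I: 1.786 (Δ0.286)  II: 1.512 (Δ0.012)  III: 1.439 (Δ0.061)  IV: 1.276 (Δ0.224)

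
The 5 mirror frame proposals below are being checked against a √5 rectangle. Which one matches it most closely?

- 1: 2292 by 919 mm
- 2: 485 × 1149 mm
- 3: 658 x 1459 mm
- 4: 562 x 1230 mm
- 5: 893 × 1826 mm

3

Target root-5 ≈ 2.236.
1: 2.494 (Δ0.258)  2: 2.369 (Δ0.133)  3: 2.217 (Δ0.019)  4: 2.189 (Δ0.047)  5: 2.045 (Δ0.191)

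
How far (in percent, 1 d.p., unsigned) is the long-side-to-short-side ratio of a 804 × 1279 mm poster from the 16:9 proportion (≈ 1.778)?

10.5%

Ratio = 1279 / 804 ≈ 1.5908.
Ideal 16:9 ≈ 1.7778. |1.5908 − 1.7778| / 1.7778 ≈ 10.52% → 10.5%.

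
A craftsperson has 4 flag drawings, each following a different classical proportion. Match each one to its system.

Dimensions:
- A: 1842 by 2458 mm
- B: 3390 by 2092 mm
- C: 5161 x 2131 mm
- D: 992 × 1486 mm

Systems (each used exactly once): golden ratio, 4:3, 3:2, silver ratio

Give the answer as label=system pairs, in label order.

A=4:3, B=golden ratio, C=silver ratio, D=3:2

A = 2458/1842 ≈ 1.334 → 4:3 (1.333)
B = 3390/2092 ≈ 1.620 → golden ratio (1.618)
C = 5161/2131 ≈ 2.422 → silver ratio (2.414)
D = 1486/992 ≈ 1.498 → 3:2 (1.500)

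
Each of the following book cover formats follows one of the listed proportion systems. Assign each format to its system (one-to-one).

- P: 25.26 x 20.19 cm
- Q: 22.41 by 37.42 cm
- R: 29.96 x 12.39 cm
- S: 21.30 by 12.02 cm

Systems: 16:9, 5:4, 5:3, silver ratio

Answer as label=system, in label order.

P=5:4, Q=5:3, R=silver ratio, S=16:9

P = 25.26/20.19 ≈ 1.251 → 5:4 (1.250)
Q = 37.42/22.41 ≈ 1.670 → 5:3 (1.667)
R = 29.96/12.39 ≈ 2.418 → silver ratio (2.414)
S = 21.30/12.02 ≈ 1.772 → 16:9 (1.778)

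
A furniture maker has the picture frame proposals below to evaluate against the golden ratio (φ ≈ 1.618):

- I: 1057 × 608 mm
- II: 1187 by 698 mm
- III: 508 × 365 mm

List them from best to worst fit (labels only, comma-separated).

I: 1057/608 ≈ 1.738 → |1.738 − 1.618| = 0.120
II: 1187/698 ≈ 1.701 → |1.701 − 1.618| = 0.083
III: 508/365 ≈ 1.392 → |1.392 − 1.618| = 0.226

II, I, III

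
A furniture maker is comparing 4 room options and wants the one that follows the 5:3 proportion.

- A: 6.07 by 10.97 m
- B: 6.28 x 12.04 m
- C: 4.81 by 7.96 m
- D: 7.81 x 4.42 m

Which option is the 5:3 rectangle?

Ratios (long/short): A ≈ 1.807; B ≈ 1.917; C ≈ 1.655; D ≈ 1.767.
5:3 ≈ 1.667; option C is nearest (Δ 0.012).

C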